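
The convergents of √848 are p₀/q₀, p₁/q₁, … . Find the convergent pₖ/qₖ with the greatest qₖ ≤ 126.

√848 = [29; 8, 3, 3, 3, 8, 58, …] (period length 6).
Convergents:
  p_0/q_0 = 29/1
  p_1/q_1 = 233/8
  p_2/q_2 = 728/25
  p_3/q_3 = 2417/83
  p_4/q_4 = 7979/274
q_3 = 83 ≤ 126 < 274 = q_4, so the answer is 2417/83.

2417/83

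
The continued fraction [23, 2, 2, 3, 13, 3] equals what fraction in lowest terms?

16271/695

Fold from the inside: start with 3/1.
  13 + 1/3 = 40/3
  3 + 3/40 = 123/40
  2 + 40/123 = 286/123
  2 + 123/286 = 695/286
  23 + 286/695 = 16271/695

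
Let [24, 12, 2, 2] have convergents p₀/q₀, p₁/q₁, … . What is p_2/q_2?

Using pₖ = aₖpₖ₋₁ + pₖ₋₂, qₖ = aₖqₖ₋₁ + qₖ₋₂ (with p₋₁=1, p₋₂=0, q₋₁=0, q₋₂=1):
  k=0: a=24, p=24, q=1
  k=1: a=12, p=289, q=12
  k=2: a=2, p=602, q=25

602/25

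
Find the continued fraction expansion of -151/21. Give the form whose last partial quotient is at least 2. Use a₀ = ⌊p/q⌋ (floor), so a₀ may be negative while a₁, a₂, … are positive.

-151 = -8*21 + 17
21 = 1*17 + 4
17 = 4*4 + 1
4 = 4*1 + 0  (stop)
So -151/21 = [-8; 1, 4, 4].

[-8; 1, 4, 4]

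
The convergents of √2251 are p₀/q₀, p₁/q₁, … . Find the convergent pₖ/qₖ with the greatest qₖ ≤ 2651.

√2251 = [47; 2, 4, 47, 4, 2, 94, …] (period length 6).
Convergents:
  p_0/q_0 = 47/1
  p_1/q_1 = 95/2
  p_2/q_2 = 427/9
  p_3/q_3 = 20164/425
  p_4/q_4 = 81083/1709
  p_5/q_5 = 182330/3843
q_4 = 1709 ≤ 2651 < 3843 = q_5, so the answer is 81083/1709.

81083/1709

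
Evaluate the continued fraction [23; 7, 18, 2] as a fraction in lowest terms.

6040/261

Fold from the inside: start with 2/1.
  18 + 1/2 = 37/2
  7 + 2/37 = 261/37
  23 + 37/261 = 6040/261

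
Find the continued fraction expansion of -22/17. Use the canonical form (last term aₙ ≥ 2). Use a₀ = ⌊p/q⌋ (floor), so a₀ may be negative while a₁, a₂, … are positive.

-22 = -2·17 + 12
17 = 1·12 + 5
12 = 2·5 + 2
5 = 2·2 + 1
2 = 2·1 + 0  (stop)
So -22/17 = [-2; 1, 2, 2, 2].

[-2; 1, 2, 2, 2]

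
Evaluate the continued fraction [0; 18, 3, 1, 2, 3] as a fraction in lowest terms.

Fold from the inside: start with 3/1.
  2 + 1/3 = 7/3
  1 + 3/7 = 10/7
  3 + 7/10 = 37/10
  18 + 10/37 = 676/37
  0 + 37/676 = 37/676

37/676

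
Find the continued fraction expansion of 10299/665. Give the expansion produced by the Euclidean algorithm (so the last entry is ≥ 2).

10299 = 15×665 + 324
665 = 2×324 + 17
324 = 19×17 + 1
17 = 17×1 + 0  (stop)
So 10299/665 = [15; 2, 19, 17].

[15; 2, 19, 17]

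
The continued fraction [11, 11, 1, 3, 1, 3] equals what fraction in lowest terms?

2483/224

Fold from the inside: start with 3/1.
  1 + 1/3 = 4/3
  3 + 3/4 = 15/4
  1 + 4/15 = 19/15
  11 + 15/19 = 224/19
  11 + 19/224 = 2483/224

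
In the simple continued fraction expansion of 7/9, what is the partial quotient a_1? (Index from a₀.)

7 = 0·9 + 7   →  a_0 = 0
9 = 1·7 + 2   →  a_1 = 1

1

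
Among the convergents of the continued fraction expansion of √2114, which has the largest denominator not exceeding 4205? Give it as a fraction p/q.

192419/4185

√2114 = [45; 1, 44, 1, 90, …] (period length 4).
Convergents:
  p_0/q_0 = 45/1
  p_1/q_1 = 46/1
  p_2/q_2 = 2069/45
  p_3/q_3 = 2115/46
  p_4/q_4 = 192419/4185
  p_5/q_5 = 194534/4231
q_4 = 4185 ≤ 4205 < 4231 = q_5, so the answer is 192419/4185.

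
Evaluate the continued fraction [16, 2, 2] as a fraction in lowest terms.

82/5

Using pₖ = aₖpₖ₋₁ + pₖ₋₂ and qₖ = aₖqₖ₋₁ + qₖ₋₂:
  k=0: a=16, p=16, q=1
  k=1: a=2, p=33, q=2
  k=2: a=2, p=82, q=5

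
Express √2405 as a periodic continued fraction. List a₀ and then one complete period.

a₀ = ⌊√2405⌋ = 49.
With m₀=0, d₀=1 and mₖ₊₁ = dₖaₖ − mₖ, dₖ₊₁ = (n − mₖ₊₁²)/dₖ, aₖ₊₁ = ⌊(a₀+mₖ₊₁)/dₖ₊₁⌋:
  k=1: m=49, d=4, a=24
  k=2: m=47, d=49, a=1
  k=3: m=2, d=49, a=1
  k=4: m=47, d=4, a=24
  k=5: m=49, d=1, a=98
d=1 and a=2a₀=98 at k=5, so the next step gives (m, d) = (49, 4) again — its k=1 value — and the period has length 5.

[49; 24, 1, 1, 24, 98]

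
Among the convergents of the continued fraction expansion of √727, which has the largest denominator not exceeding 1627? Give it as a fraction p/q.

√727 = [26; 1, 25, 1, 52, …] (period length 4).
Convergents:
  p_0/q_0 = 26/1
  p_1/q_1 = 27/1
  p_2/q_2 = 701/26
  p_3/q_3 = 728/27
  p_4/q_4 = 38557/1430
  p_5/q_5 = 39285/1457
  p_6/q_6 = 1020682/37855
q_5 = 1457 ≤ 1627 < 37855 = q_6, so the answer is 39285/1457.

39285/1457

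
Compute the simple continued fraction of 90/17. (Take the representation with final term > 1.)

90 = 5·17 + 5
17 = 3·5 + 2
5 = 2·2 + 1
2 = 2·1 + 0  (stop)
So 90/17 = [5; 3, 2, 2].

[5; 3, 2, 2]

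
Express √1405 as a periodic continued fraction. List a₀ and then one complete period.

a₀ = ⌊√1405⌋ = 37.
With m₀=0, d₀=1 and mₖ₊₁ = dₖaₖ − mₖ, dₖ₊₁ = (n − mₖ₊₁²)/dₖ, aₖ₊₁ = ⌊(a₀+mₖ₊₁)/dₖ₊₁⌋:
  k=1: m=37, d=36, a=2
  k=2: m=35, d=5, a=14
  k=3: m=35, d=36, a=2
  k=4: m=37, d=1, a=74
d=1 and a=2a₀=74 at k=4, so the next step gives (m, d) = (37, 36) again — its k=1 value — and the period has length 4.

[37; 2, 14, 2, 74]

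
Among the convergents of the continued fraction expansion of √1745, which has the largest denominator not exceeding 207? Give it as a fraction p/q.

√1745 = [41; 1, 3, 2, 2, 3, 1, 82, …] (period length 7).
Convergents:
  p_0/q_0 = 41/1
  p_1/q_1 = 42/1
  p_2/q_2 = 167/4
  p_3/q_3 = 376/9
  p_4/q_4 = 919/22
  p_5/q_5 = 3133/75
  p_6/q_6 = 4052/97
  p_7/q_7 = 335397/8029
q_6 = 97 ≤ 207 < 8029 = q_7, so the answer is 4052/97.

4052/97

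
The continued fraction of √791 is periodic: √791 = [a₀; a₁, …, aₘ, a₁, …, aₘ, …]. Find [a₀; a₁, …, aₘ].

a₀ = ⌊√791⌋ = 28.

[28; 8, 56]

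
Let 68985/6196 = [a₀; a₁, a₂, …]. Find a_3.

9

68985 = 11·6196 + 829   →  a_0 = 11
6196 = 7·829 + 393   →  a_1 = 7
829 = 2·393 + 43   →  a_2 = 2
393 = 9·43 + 6   →  a_3 = 9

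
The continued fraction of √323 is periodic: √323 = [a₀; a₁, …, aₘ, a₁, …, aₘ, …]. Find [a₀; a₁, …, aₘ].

[17; 1, 34]

a₀ = ⌊√323⌋ = 17.
With m₀=0, d₀=1 and mₖ₊₁ = dₖaₖ − mₖ, dₖ₊₁ = (n − mₖ₊₁²)/dₖ, aₖ₊₁ = ⌊(a₀+mₖ₊₁)/dₖ₊₁⌋:
  k=1: m=17, d=34, a=1
  k=2: m=17, d=1, a=34
d=1 and a=2a₀=34 at k=2, so the next step gives (m, d) = (17, 34) again — its k=1 value — and the period has length 2.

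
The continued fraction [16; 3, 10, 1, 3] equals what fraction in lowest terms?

2171/133

Fold from the inside: start with 3/1.
  1 + 1/3 = 4/3
  10 + 3/4 = 43/4
  3 + 4/43 = 133/43
  16 + 43/133 = 2171/133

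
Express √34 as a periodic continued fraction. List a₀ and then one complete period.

a₀ = ⌊√34⌋ = 5.
With m₀=0, d₀=1 and mₖ₊₁ = dₖaₖ − mₖ, dₖ₊₁ = (n − mₖ₊₁²)/dₖ, aₖ₊₁ = ⌊(a₀+mₖ₊₁)/dₖ₊₁⌋:
  k=1: m=5, d=9, a=1
  k=2: m=4, d=2, a=4
  k=3: m=4, d=9, a=1
  k=4: m=5, d=1, a=10
d=1 and a=2a₀=10 at k=4, so the next step gives (m, d) = (5, 9) again — its k=1 value — and the period has length 4.

[5; 1, 4, 1, 10]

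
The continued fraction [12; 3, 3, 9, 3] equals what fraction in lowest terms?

3555/289

Fold from the inside: start with 3/1.
  9 + 1/3 = 28/3
  3 + 3/28 = 87/28
  3 + 28/87 = 289/87
  12 + 87/289 = 3555/289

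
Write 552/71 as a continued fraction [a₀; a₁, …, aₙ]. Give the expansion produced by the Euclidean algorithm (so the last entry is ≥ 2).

552 = 7*71 + 55
71 = 1*55 + 16
55 = 3*16 + 7
16 = 2*7 + 2
7 = 3*2 + 1
2 = 2*1 + 0  (stop)
So 552/71 = [7; 1, 3, 2, 3, 2].

[7; 1, 3, 2, 3, 2]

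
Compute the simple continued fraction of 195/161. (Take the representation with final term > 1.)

[1; 4, 1, 2, 1, 3, 2]

195 = 1*161 + 34
161 = 4*34 + 25
34 = 1*25 + 9
25 = 2*9 + 7
9 = 1*7 + 2
7 = 3*2 + 1
2 = 2*1 + 0  (stop)
So 195/161 = [1; 4, 1, 2, 1, 3, 2].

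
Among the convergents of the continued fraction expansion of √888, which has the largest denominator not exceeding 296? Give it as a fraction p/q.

√888 = [29; 1, 3, 1, 58, …] (period length 4).
Convergents:
  p_0/q_0 = 29/1
  p_1/q_1 = 30/1
  p_2/q_2 = 119/4
  p_3/q_3 = 149/5
  p_4/q_4 = 8761/294
  p_5/q_5 = 8910/299
q_4 = 294 ≤ 296 < 299 = q_5, so the answer is 8761/294.

8761/294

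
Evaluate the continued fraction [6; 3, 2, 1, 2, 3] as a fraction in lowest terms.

573/91

Using pₖ = aₖpₖ₋₁ + pₖ₋₂ and qₖ = aₖqₖ₋₁ + qₖ₋₂:
  k=0: a=6, p=6, q=1
  k=1: a=3, p=19, q=3
  k=2: a=2, p=44, q=7
  k=3: a=1, p=63, q=10
  k=4: a=2, p=170, q=27
  k=5: a=3, p=573, q=91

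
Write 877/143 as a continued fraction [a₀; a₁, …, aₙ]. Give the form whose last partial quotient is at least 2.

[6; 7, 1, 1, 9]

877 = 6×143 + 19
143 = 7×19 + 10
19 = 1×10 + 9
10 = 1×9 + 1
9 = 9×1 + 0  (stop)
So 877/143 = [6; 7, 1, 1, 9].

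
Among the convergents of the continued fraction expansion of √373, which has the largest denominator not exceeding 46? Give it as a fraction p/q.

309/16

√373 = [19; 3, 5, 5, 3, 38, …] (period length 5).
Convergents:
  p_0/q_0 = 19/1
  p_1/q_1 = 58/3
  p_2/q_2 = 309/16
  p_3/q_3 = 1603/83
q_2 = 16 ≤ 46 < 83 = q_3, so the answer is 309/16.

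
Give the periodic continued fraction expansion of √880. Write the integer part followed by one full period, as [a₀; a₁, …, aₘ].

a₀ = ⌊√880⌋ = 29.
With m₀=0, d₀=1 and mₖ₊₁ = dₖaₖ − mₖ, dₖ₊₁ = (n − mₖ₊₁²)/dₖ, aₖ₊₁ = ⌊(a₀+mₖ₊₁)/dₖ₊₁⌋:
  k=1: m=29, d=39, a=1
  k=2: m=10, d=20, a=1
  k=3: m=10, d=39, a=1
  k=4: m=29, d=1, a=58
d=1 and a=2a₀=58 at k=4, so the next step gives (m, d) = (29, 39) again — its k=1 value — and the period has length 4.

[29; 1, 1, 1, 58]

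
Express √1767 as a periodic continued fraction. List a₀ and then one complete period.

[42; 28, 84]

a₀ = ⌊√1767⌋ = 42.
With m₀=0, d₀=1 and mₖ₊₁ = dₖaₖ − mₖ, dₖ₊₁ = (n − mₖ₊₁²)/dₖ, aₖ₊₁ = ⌊(a₀+mₖ₊₁)/dₖ₊₁⌋:
  k=1: m=42, d=3, a=28
  k=2: m=42, d=1, a=84
d=1 and a=2a₀=84 at k=2, so the next step gives (m, d) = (42, 3) again — its k=1 value — and the period has length 2.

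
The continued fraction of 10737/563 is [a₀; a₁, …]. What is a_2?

13

10737 = 19·563 + 40   →  a_0 = 19
563 = 14·40 + 3   →  a_1 = 14
40 = 13·3 + 1   →  a_2 = 13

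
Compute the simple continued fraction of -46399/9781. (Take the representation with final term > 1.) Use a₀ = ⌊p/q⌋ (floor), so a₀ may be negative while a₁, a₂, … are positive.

-46399 = -5×9781 + 2506
9781 = 3×2506 + 2263
2506 = 1×2263 + 243
2263 = 9×243 + 76
243 = 3×76 + 15
76 = 5×15 + 1
15 = 15×1 + 0  (stop)
So -46399/9781 = [-5; 3, 1, 9, 3, 5, 15].

[-5; 3, 1, 9, 3, 5, 15]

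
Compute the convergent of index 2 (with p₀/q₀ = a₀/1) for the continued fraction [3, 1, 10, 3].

43/11

Using pₖ = aₖpₖ₋₁ + pₖ₋₂, qₖ = aₖqₖ₋₁ + qₖ₋₂ (with p₋₁=1, p₋₂=0, q₋₁=0, q₋₂=1):
  k=0: a=3, p=3, q=1
  k=1: a=1, p=4, q=1
  k=2: a=10, p=43, q=11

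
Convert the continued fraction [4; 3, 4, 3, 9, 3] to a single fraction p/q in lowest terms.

Using pₖ = aₖpₖ₋₁ + pₖ₋₂ and qₖ = aₖqₖ₋₁ + qₖ₋₂:
  k=0: a=4, p=4, q=1
  k=1: a=3, p=13, q=3
  k=2: a=4, p=56, q=13
  k=3: a=3, p=181, q=42
  k=4: a=9, p=1685, q=391
  k=5: a=3, p=5236, q=1215

5236/1215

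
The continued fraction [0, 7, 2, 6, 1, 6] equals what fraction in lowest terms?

103/769

Fold from the inside: start with 6/1.
  1 + 1/6 = 7/6
  6 + 6/7 = 48/7
  2 + 7/48 = 103/48
  7 + 48/103 = 769/103
  0 + 103/769 = 103/769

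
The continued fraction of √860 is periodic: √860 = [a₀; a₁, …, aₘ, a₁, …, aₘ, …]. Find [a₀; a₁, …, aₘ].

a₀ = ⌊√860⌋ = 29.
With m₀=0, d₀=1 and mₖ₊₁ = dₖaₖ − mₖ, dₖ₊₁ = (n − mₖ₊₁²)/dₖ, aₖ₊₁ = ⌊(a₀+mₖ₊₁)/dₖ₊₁⌋:
  k=1: m=29, d=19, a=3
  k=2: m=28, d=4, a=14
  k=3: m=28, d=19, a=3
  k=4: m=29, d=1, a=58
d=1 and a=2a₀=58 at k=4, so the next step gives (m, d) = (29, 19) again — its k=1 value — and the period has length 4.

[29; 3, 14, 3, 58]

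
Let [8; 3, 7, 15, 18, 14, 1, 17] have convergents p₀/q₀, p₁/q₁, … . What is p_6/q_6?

Using pₖ = aₖpₖ₋₁ + pₖ₋₂, qₖ = aₖqₖ₋₁ + qₖ₋₂ (with p₋₁=1, p₋₂=0, q₋₁=0, q₋₂=1):
  k=0: a=8, p=8, q=1
  k=1: a=3, p=25, q=3
  k=2: a=7, p=183, q=22
  k=3: a=15, p=2770, q=333
  k=4: a=18, p=50043, q=6016
  k=5: a=14, p=703372, q=84557
  k=6: a=1, p=753415, q=90573

753415/90573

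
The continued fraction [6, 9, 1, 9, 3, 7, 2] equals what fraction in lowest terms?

Fold from the inside: start with 2/1.
  7 + 1/2 = 15/2
  3 + 2/15 = 47/15
  9 + 15/47 = 438/47
  1 + 47/438 = 485/438
  9 + 438/485 = 4803/485
  6 + 485/4803 = 29303/4803

29303/4803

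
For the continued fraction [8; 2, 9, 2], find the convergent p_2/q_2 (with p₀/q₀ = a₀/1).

161/19

Using pₖ = aₖpₖ₋₁ + pₖ₋₂, qₖ = aₖqₖ₋₁ + qₖ₋₂ (with p₋₁=1, p₋₂=0, q₋₁=0, q₋₂=1):
  k=0: a=8, p=8, q=1
  k=1: a=2, p=17, q=2
  k=2: a=9, p=161, q=19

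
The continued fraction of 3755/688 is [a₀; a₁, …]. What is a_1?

2

3755 = 5·688 + 315   →  a_0 = 5
688 = 2·315 + 58   →  a_1 = 2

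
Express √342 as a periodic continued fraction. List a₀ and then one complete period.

a₀ = ⌊√342⌋ = 18.
With m₀=0, d₀=1 and mₖ₊₁ = dₖaₖ − mₖ, dₖ₊₁ = (n − mₖ₊₁²)/dₖ, aₖ₊₁ = ⌊(a₀+mₖ₊₁)/dₖ₊₁⌋:
  k=1: m=18, d=18, a=2
  k=2: m=18, d=1, a=36
d=1 and a=2a₀=36 at k=2, so the next step gives (m, d) = (18, 18) again — its k=1 value — and the period has length 2.

[18; 2, 36]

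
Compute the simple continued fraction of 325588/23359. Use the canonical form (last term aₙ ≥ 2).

325588 = 13·23359 + 21921
23359 = 1·21921 + 1438
21921 = 15·1438 + 351
1438 = 4·351 + 34
351 = 10·34 + 11
34 = 3·11 + 1
11 = 11·1 + 0  (stop)
So 325588/23359 = [13; 1, 15, 4, 10, 3, 11].

[13; 1, 15, 4, 10, 3, 11]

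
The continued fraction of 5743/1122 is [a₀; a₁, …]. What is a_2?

5743 = 5·1122 + 133   →  a_0 = 5
1122 = 8·133 + 58   →  a_1 = 8
133 = 2·58 + 17   →  a_2 = 2

2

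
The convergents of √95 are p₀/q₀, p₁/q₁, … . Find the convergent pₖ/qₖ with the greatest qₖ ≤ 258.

2271/233

√95 = [9; 1, 2, 1, 18, …] (period length 4).
Convergents:
  p_0/q_0 = 9/1
  p_1/q_1 = 10/1
  p_2/q_2 = 29/3
  p_3/q_3 = 39/4
  p_4/q_4 = 731/75
  p_5/q_5 = 770/79
  p_6/q_6 = 2271/233
  p_7/q_7 = 3041/312
q_6 = 233 ≤ 258 < 312 = q_7, so the answer is 2271/233.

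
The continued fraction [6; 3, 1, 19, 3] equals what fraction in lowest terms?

Fold from the inside: start with 3/1.
  19 + 1/3 = 58/3
  1 + 3/58 = 61/58
  3 + 58/61 = 241/61
  6 + 61/241 = 1507/241

1507/241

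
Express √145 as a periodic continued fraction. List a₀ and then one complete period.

a₀ = ⌊√145⌋ = 12.
With m₀=0, d₀=1 and mₖ₊₁ = dₖaₖ − mₖ, dₖ₊₁ = (n − mₖ₊₁²)/dₖ, aₖ₊₁ = ⌊(a₀+mₖ₊₁)/dₖ₊₁⌋:
  k=1: m=12, d=1, a=24
d=1 and a=2a₀=24 at k=1, so the next step gives (m, d) = (12, 1) again — its k=1 value — and the period has length 1.

[12; 24]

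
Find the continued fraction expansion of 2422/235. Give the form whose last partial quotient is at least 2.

2422 = 10×235 + 72
235 = 3×72 + 19
72 = 3×19 + 15
19 = 1×15 + 4
15 = 3×4 + 3
4 = 1×3 + 1
3 = 3×1 + 0  (stop)
So 2422/235 = [10; 3, 3, 1, 3, 1, 3].

[10; 3, 3, 1, 3, 1, 3]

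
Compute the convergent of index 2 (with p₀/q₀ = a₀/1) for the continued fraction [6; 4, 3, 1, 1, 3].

81/13

Using pₖ = aₖpₖ₋₁ + pₖ₋₂, qₖ = aₖqₖ₋₁ + qₖ₋₂ (with p₋₁=1, p₋₂=0, q₋₁=0, q₋₂=1):
  k=0: a=6, p=6, q=1
  k=1: a=4, p=25, q=4
  k=2: a=3, p=81, q=13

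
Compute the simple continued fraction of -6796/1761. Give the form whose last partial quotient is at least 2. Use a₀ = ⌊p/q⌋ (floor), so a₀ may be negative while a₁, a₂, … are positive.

-6796 = -4*1761 + 248
1761 = 7*248 + 25
248 = 9*25 + 23
25 = 1*23 + 2
23 = 11*2 + 1
2 = 2*1 + 0  (stop)
So -6796/1761 = [-4; 7, 9, 1, 11, 2].

[-4; 7, 9, 1, 11, 2]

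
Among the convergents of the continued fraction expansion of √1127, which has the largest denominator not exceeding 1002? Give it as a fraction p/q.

31523/939

√1127 = [33; 1, 1, 3, 33, 3, 1, 1, 66, …] (period length 8).
Convergents:
  p_0/q_0 = 33/1
  p_1/q_1 = 34/1
  p_2/q_2 = 67/2
  p_3/q_3 = 235/7
  p_4/q_4 = 7822/233
  p_5/q_5 = 23701/706
  p_6/q_6 = 31523/939
  p_7/q_7 = 55224/1645
q_6 = 939 ≤ 1002 < 1645 = q_7, so the answer is 31523/939.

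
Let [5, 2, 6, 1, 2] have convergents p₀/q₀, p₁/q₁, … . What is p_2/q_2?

Using pₖ = aₖpₖ₋₁ + pₖ₋₂, qₖ = aₖqₖ₋₁ + qₖ₋₂ (with p₋₁=1, p₋₂=0, q₋₁=0, q₋₂=1):
  k=0: a=5, p=5, q=1
  k=1: a=2, p=11, q=2
  k=2: a=6, p=71, q=13

71/13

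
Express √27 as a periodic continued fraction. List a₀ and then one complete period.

[5; 5, 10]

a₀ = ⌊√27⌋ = 5.
With m₀=0, d₀=1 and mₖ₊₁ = dₖaₖ − mₖ, dₖ₊₁ = (n − mₖ₊₁²)/dₖ, aₖ₊₁ = ⌊(a₀+mₖ₊₁)/dₖ₊₁⌋:
  k=1: m=5, d=2, a=5
  k=2: m=5, d=1, a=10
d=1 and a=2a₀=10 at k=2, so the next step gives (m, d) = (5, 2) again — its k=1 value — and the period has length 2.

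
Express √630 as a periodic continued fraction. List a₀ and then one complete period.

[25; 10, 50]

a₀ = ⌊√630⌋ = 25.
With m₀=0, d₀=1 and mₖ₊₁ = dₖaₖ − mₖ, dₖ₊₁ = (n − mₖ₊₁²)/dₖ, aₖ₊₁ = ⌊(a₀+mₖ₊₁)/dₖ₊₁⌋:
  k=1: m=25, d=5, a=10
  k=2: m=25, d=1, a=50
d=1 and a=2a₀=50 at k=2, so the next step gives (m, d) = (25, 5) again — its k=1 value — and the period has length 2.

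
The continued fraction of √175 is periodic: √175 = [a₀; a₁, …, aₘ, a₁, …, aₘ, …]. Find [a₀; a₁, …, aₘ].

[13; 4, 2, 1, 2, 4, 26]

a₀ = ⌊√175⌋ = 13.
With m₀=0, d₀=1 and mₖ₊₁ = dₖaₖ − mₖ, dₖ₊₁ = (n − mₖ₊₁²)/dₖ, aₖ₊₁ = ⌊(a₀+mₖ₊₁)/dₖ₊₁⌋:
  k=1: m=13, d=6, a=4
  k=2: m=11, d=9, a=2
  k=3: m=7, d=14, a=1
  k=4: m=7, d=9, a=2
  k=5: m=11, d=6, a=4
  k=6: m=13, d=1, a=26
d=1 and a=2a₀=26 at k=6, so the next step gives (m, d) = (13, 6) again — its k=1 value — and the period has length 6.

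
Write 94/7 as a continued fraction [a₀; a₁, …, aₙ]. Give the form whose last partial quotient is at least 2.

[13; 2, 3]

94 = 13·7 + 3
7 = 2·3 + 1
3 = 3·1 + 0  (stop)
So 94/7 = [13; 2, 3].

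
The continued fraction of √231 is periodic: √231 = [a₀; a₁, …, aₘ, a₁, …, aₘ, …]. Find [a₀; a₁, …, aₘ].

a₀ = ⌊√231⌋ = 15.
With m₀=0, d₀=1 and mₖ₊₁ = dₖaₖ − mₖ, dₖ₊₁ = (n − mₖ₊₁²)/dₖ, aₖ₊₁ = ⌊(a₀+mₖ₊₁)/dₖ₊₁⌋:
  k=1: m=15, d=6, a=5
  k=2: m=15, d=1, a=30
d=1 and a=2a₀=30 at k=2, so the next step gives (m, d) = (15, 6) again — its k=1 value — and the period has length 2.

[15; 5, 30]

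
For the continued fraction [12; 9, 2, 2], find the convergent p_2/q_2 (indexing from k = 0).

Using pₖ = aₖpₖ₋₁ + pₖ₋₂, qₖ = aₖqₖ₋₁ + qₖ₋₂ (with p₋₁=1, p₋₂=0, q₋₁=0, q₋₂=1):
  k=0: a=12, p=12, q=1
  k=1: a=9, p=109, q=9
  k=2: a=2, p=230, q=19

230/19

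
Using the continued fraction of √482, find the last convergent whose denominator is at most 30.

√482 = [21; 1, 20, 1, 42, …] (period length 4).
Convergents:
  p_0/q_0 = 21/1
  p_1/q_1 = 22/1
  p_2/q_2 = 461/21
  p_3/q_3 = 483/22
  p_4/q_4 = 20747/945
q_3 = 22 ≤ 30 < 945 = q_4, so the answer is 483/22.

483/22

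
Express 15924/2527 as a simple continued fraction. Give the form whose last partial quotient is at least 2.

[6; 3, 3, 6, 5, 1, 1, 3]

15924 = 6×2527 + 762
2527 = 3×762 + 241
762 = 3×241 + 39
241 = 6×39 + 7
39 = 5×7 + 4
7 = 1×4 + 3
4 = 1×3 + 1
3 = 3×1 + 0  (stop)
So 15924/2527 = [6; 3, 3, 6, 5, 1, 1, 3].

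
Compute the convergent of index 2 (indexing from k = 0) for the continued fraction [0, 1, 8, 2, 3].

Using pₖ = aₖpₖ₋₁ + pₖ₋₂, qₖ = aₖqₖ₋₁ + qₖ₋₂ (with p₋₁=1, p₋₂=0, q₋₁=0, q₋₂=1):
  k=0: a=0, p=0, q=1
  k=1: a=1, p=1, q=1
  k=2: a=8, p=8, q=9

8/9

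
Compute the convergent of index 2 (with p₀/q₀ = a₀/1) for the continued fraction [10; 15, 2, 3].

312/31

Using pₖ = aₖpₖ₋₁ + pₖ₋₂, qₖ = aₖqₖ₋₁ + qₖ₋₂ (with p₋₁=1, p₋₂=0, q₋₁=0, q₋₂=1):
  k=0: a=10, p=10, q=1
  k=1: a=15, p=151, q=15
  k=2: a=2, p=312, q=31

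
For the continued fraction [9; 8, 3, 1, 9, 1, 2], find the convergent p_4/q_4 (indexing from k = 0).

Using pₖ = aₖpₖ₋₁ + pₖ₋₂, qₖ = aₖqₖ₋₁ + qₖ₋₂ (with p₋₁=1, p₋₂=0, q₋₁=0, q₋₂=1):
  k=0: a=9, p=9, q=1
  k=1: a=8, p=73, q=8
  k=2: a=3, p=228, q=25
  k=3: a=1, p=301, q=33
  k=4: a=9, p=2937, q=322

2937/322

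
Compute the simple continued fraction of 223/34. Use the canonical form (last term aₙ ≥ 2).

[6; 1, 1, 3, 1, 3]

223 = 6*34 + 19
34 = 1*19 + 15
19 = 1*15 + 4
15 = 3*4 + 3
4 = 1*3 + 1
3 = 3*1 + 0  (stop)
So 223/34 = [6; 1, 1, 3, 1, 3].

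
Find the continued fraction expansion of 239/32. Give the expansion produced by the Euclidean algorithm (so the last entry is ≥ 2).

239 = 7*32 + 15
32 = 2*15 + 2
15 = 7*2 + 1
2 = 2*1 + 0  (stop)
So 239/32 = [7; 2, 7, 2].

[7; 2, 7, 2]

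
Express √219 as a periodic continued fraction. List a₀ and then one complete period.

a₀ = ⌊√219⌋ = 14.
With m₀=0, d₀=1 and mₖ₊₁ = dₖaₖ − mₖ, dₖ₊₁ = (n − mₖ₊₁²)/dₖ, aₖ₊₁ = ⌊(a₀+mₖ₊₁)/dₖ₊₁⌋:
  k=1: m=14, d=23, a=1
  k=2: m=9, d=6, a=3
  k=3: m=9, d=23, a=1
  k=4: m=14, d=1, a=28
d=1 and a=2a₀=28 at k=4, so the next step gives (m, d) = (14, 23) again — its k=1 value — and the period has length 4.

[14; 1, 3, 1, 28]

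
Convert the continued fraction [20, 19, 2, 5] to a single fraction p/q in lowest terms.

4291/214

Fold from the inside: start with 5/1.
  2 + 1/5 = 11/5
  19 + 5/11 = 214/11
  20 + 11/214 = 4291/214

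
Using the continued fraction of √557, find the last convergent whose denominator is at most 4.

71/3

√557 = [23; 1, 1, 1, 1, 46, …] (period length 5).
Convergents:
  p_0/q_0 = 23/1
  p_1/q_1 = 24/1
  p_2/q_2 = 47/2
  p_3/q_3 = 71/3
  p_4/q_4 = 118/5
q_3 = 3 ≤ 4 < 5 = q_4, so the answer is 71/3.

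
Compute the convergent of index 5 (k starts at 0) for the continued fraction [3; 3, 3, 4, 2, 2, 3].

776/235

Using pₖ = aₖpₖ₋₁ + pₖ₋₂, qₖ = aₖqₖ₋₁ + qₖ₋₂ (with p₋₁=1, p₋₂=0, q₋₁=0, q₋₂=1):
  k=0: a=3, p=3, q=1
  k=1: a=3, p=10, q=3
  k=2: a=3, p=33, q=10
  k=3: a=4, p=142, q=43
  k=4: a=2, p=317, q=96
  k=5: a=2, p=776, q=235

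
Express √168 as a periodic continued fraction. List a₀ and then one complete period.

[12; 1, 24]

a₀ = ⌊√168⌋ = 12.
With m₀=0, d₀=1 and mₖ₊₁ = dₖaₖ − mₖ, dₖ₊₁ = (n − mₖ₊₁²)/dₖ, aₖ₊₁ = ⌊(a₀+mₖ₊₁)/dₖ₊₁⌋:
  k=1: m=12, d=24, a=1
  k=2: m=12, d=1, a=24
d=1 and a=2a₀=24 at k=2, so the next step gives (m, d) = (12, 24) again — its k=1 value — and the period has length 2.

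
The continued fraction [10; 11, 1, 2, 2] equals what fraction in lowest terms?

Fold from the inside: start with 2/1.
  2 + 1/2 = 5/2
  1 + 2/5 = 7/5
  11 + 5/7 = 82/7
  10 + 7/82 = 827/82

827/82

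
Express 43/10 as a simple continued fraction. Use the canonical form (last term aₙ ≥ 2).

43 = 4*10 + 3
10 = 3*3 + 1
3 = 3*1 + 0  (stop)
So 43/10 = [4; 3, 3].

[4; 3, 3]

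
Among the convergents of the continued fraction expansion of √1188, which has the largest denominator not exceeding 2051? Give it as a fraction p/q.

√1188 = [34; 2, 7, 6, 7, 2, 68, …] (period length 6).
Convergents:
  p_0/q_0 = 34/1
  p_1/q_1 = 69/2
  p_2/q_2 = 517/15
  p_3/q_3 = 3171/92
  p_4/q_4 = 22714/659
  p_5/q_5 = 48599/1410
  p_6/q_6 = 3327446/96539
q_5 = 1410 ≤ 2051 < 96539 = q_6, so the answer is 48599/1410.

48599/1410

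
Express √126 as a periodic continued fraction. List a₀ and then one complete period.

[11; 4, 2, 4, 22]

a₀ = ⌊√126⌋ = 11.
With m₀=0, d₀=1 and mₖ₊₁ = dₖaₖ − mₖ, dₖ₊₁ = (n − mₖ₊₁²)/dₖ, aₖ₊₁ = ⌊(a₀+mₖ₊₁)/dₖ₊₁⌋:
  k=1: m=11, d=5, a=4
  k=2: m=9, d=9, a=2
  k=3: m=9, d=5, a=4
  k=4: m=11, d=1, a=22
d=1 and a=2a₀=22 at k=4, so the next step gives (m, d) = (11, 5) again — its k=1 value — and the period has length 4.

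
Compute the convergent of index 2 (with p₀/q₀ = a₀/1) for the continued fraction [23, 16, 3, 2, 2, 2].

1130/49

Using pₖ = aₖpₖ₋₁ + pₖ₋₂, qₖ = aₖqₖ₋₁ + qₖ₋₂ (with p₋₁=1, p₋₂=0, q₋₁=0, q₋₂=1):
  k=0: a=23, p=23, q=1
  k=1: a=16, p=369, q=16
  k=2: a=3, p=1130, q=49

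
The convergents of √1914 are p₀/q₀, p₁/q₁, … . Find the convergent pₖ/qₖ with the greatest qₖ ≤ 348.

√1914 = [43; 1, 2, 1, 86, …] (period length 4).
Convergents:
  p_0/q_0 = 43/1
  p_1/q_1 = 44/1
  p_2/q_2 = 131/3
  p_3/q_3 = 175/4
  p_4/q_4 = 15181/347
  p_5/q_5 = 15356/351
q_4 = 347 ≤ 348 < 351 = q_5, so the answer is 15181/347.

15181/347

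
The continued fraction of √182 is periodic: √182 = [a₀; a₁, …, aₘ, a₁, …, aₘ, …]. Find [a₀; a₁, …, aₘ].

[13; 2, 26]

a₀ = ⌊√182⌋ = 13.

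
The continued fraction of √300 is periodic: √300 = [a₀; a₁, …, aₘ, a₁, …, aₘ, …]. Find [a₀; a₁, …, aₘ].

a₀ = ⌊√300⌋ = 17.
With m₀=0, d₀=1 and mₖ₊₁ = dₖaₖ − mₖ, dₖ₊₁ = (n − mₖ₊₁²)/dₖ, aₖ₊₁ = ⌊(a₀+mₖ₊₁)/dₖ₊₁⌋:
  k=1: m=17, d=11, a=3
  k=2: m=16, d=4, a=8
  k=3: m=16, d=11, a=3
  k=4: m=17, d=1, a=34
d=1 and a=2a₀=34 at k=4, so the next step gives (m, d) = (17, 11) again — its k=1 value — and the period has length 4.

[17; 3, 8, 3, 34]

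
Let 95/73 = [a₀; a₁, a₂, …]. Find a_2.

95 = 1·73 + 22   →  a_0 = 1
73 = 3·22 + 7   →  a_1 = 3
22 = 3·7 + 1   →  a_2 = 3

3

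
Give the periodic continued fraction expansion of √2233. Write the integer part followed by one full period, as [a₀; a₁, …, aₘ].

a₀ = ⌊√2233⌋ = 47.
With m₀=0, d₀=1 and mₖ₊₁ = dₖaₖ − mₖ, dₖ₊₁ = (n − mₖ₊₁²)/dₖ, aₖ₊₁ = ⌊(a₀+mₖ₊₁)/dₖ₊₁⌋:
  k=1: m=47, d=24, a=3
  k=2: m=25, d=67, a=1
  k=3: m=42, d=7, a=12
  k=4: m=42, d=67, a=1
  k=5: m=25, d=24, a=3
  k=6: m=47, d=1, a=94
d=1 and a=2a₀=94 at k=6, so the next step gives (m, d) = (47, 24) again — its k=1 value — and the period has length 6.

[47; 3, 1, 12, 1, 3, 94]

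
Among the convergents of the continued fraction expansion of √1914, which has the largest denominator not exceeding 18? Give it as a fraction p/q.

√1914 = [43; 1, 2, 1, 86, …] (period length 4).
Convergents:
  p_0/q_0 = 43/1
  p_1/q_1 = 44/1
  p_2/q_2 = 131/3
  p_3/q_3 = 175/4
  p_4/q_4 = 15181/347
q_3 = 4 ≤ 18 < 347 = q_4, so the answer is 175/4.

175/4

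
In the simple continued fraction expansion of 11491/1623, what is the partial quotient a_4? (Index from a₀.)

11491 = 7·1623 + 130   →  a_0 = 7
1623 = 12·130 + 63   →  a_1 = 12
130 = 2·63 + 4   →  a_2 = 2
63 = 15·4 + 3   →  a_3 = 15
4 = 1·3 + 1   →  a_4 = 1

1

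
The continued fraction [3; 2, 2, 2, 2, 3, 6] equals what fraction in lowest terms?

2127/623

Using pₖ = aₖpₖ₋₁ + pₖ₋₂ and qₖ = aₖqₖ₋₁ + qₖ₋₂:
  k=0: a=3, p=3, q=1
  k=1: a=2, p=7, q=2
  k=2: a=2, p=17, q=5
  k=3: a=2, p=41, q=12
  k=4: a=2, p=99, q=29
  k=5: a=3, p=338, q=99
  k=6: a=6, p=2127, q=623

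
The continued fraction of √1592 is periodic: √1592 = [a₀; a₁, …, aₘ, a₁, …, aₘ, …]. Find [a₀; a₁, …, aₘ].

a₀ = ⌊√1592⌋ = 39.
With m₀=0, d₀=1 and mₖ₊₁ = dₖaₖ − mₖ, dₖ₊₁ = (n − mₖ₊₁²)/dₖ, aₖ₊₁ = ⌊(a₀+mₖ₊₁)/dₖ₊₁⌋:
  k=1: m=39, d=71, a=1
  k=2: m=32, d=8, a=8
  k=3: m=32, d=71, a=1
  k=4: m=39, d=1, a=78
d=1 and a=2a₀=78 at k=4, so the next step gives (m, d) = (39, 71) again — its k=1 value — and the period has length 4.

[39; 1, 8, 1, 78]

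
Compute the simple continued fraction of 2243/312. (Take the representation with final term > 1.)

[7; 5, 3, 2, 8]

2243 = 7×312 + 59
312 = 5×59 + 17
59 = 3×17 + 8
17 = 2×8 + 1
8 = 8×1 + 0  (stop)
So 2243/312 = [7; 5, 3, 2, 8].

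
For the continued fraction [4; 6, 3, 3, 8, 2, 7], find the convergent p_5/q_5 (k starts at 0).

4612/1109

Using pₖ = aₖpₖ₋₁ + pₖ₋₂, qₖ = aₖqₖ₋₁ + qₖ₋₂ (with p₋₁=1, p₋₂=0, q₋₁=0, q₋₂=1):
  k=0: a=4, p=4, q=1
  k=1: a=6, p=25, q=6
  k=2: a=3, p=79, q=19
  k=3: a=3, p=262, q=63
  k=4: a=8, p=2175, q=523
  k=5: a=2, p=4612, q=1109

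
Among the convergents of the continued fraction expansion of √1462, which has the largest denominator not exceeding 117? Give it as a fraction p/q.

2753/72

√1462 = [38; 4, 4, 4, 76, …] (period length 4).
Convergents:
  p_0/q_0 = 38/1
  p_1/q_1 = 153/4
  p_2/q_2 = 650/17
  p_3/q_3 = 2753/72
  p_4/q_4 = 209878/5489
q_3 = 72 ≤ 117 < 5489 = q_4, so the answer is 2753/72.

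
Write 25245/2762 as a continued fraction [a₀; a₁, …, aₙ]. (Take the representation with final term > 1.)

[9; 7, 7, 3, 3, 5]

25245 = 9*2762 + 387
2762 = 7*387 + 53
387 = 7*53 + 16
53 = 3*16 + 5
16 = 3*5 + 1
5 = 5*1 + 0  (stop)
So 25245/2762 = [9; 7, 7, 3, 3, 5].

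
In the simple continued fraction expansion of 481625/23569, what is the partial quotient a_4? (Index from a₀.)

481625 = 20·23569 + 10245   →  a_0 = 20
23569 = 2·10245 + 3079   →  a_1 = 2
10245 = 3·3079 + 1008   →  a_2 = 3
3079 = 3·1008 + 55   →  a_3 = 3
1008 = 18·55 + 18   →  a_4 = 18

18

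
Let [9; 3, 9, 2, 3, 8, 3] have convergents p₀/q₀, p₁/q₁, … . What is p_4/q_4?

Using pₖ = aₖpₖ₋₁ + pₖ₋₂, qₖ = aₖqₖ₋₁ + qₖ₋₂ (with p₋₁=1, p₋₂=0, q₋₁=0, q₋₂=1):
  k=0: a=9, p=9, q=1
  k=1: a=3, p=28, q=3
  k=2: a=9, p=261, q=28
  k=3: a=2, p=550, q=59
  k=4: a=3, p=1911, q=205

1911/205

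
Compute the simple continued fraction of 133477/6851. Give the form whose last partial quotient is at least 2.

133477 = 19*6851 + 3308
6851 = 2*3308 + 235
3308 = 14*235 + 18
235 = 13*18 + 1
18 = 18*1 + 0  (stop)
So 133477/6851 = [19; 2, 14, 13, 18].

[19; 2, 14, 13, 18]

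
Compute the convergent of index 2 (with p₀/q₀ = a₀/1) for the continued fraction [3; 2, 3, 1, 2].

Using pₖ = aₖpₖ₋₁ + pₖ₋₂, qₖ = aₖqₖ₋₁ + qₖ₋₂ (with p₋₁=1, p₋₂=0, q₋₁=0, q₋₂=1):
  k=0: a=3, p=3, q=1
  k=1: a=2, p=7, q=2
  k=2: a=3, p=24, q=7

24/7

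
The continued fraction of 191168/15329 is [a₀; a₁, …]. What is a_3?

8

191168 = 12·15329 + 7220   →  a_0 = 12
15329 = 2·7220 + 889   →  a_1 = 2
7220 = 8·889 + 108   →  a_2 = 8
889 = 8·108 + 25   →  a_3 = 8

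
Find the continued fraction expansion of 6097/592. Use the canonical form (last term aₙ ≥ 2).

6097 = 10×592 + 177
592 = 3×177 + 61
177 = 2×61 + 55
61 = 1×55 + 6
55 = 9×6 + 1
6 = 6×1 + 0  (stop)
So 6097/592 = [10; 3, 2, 1, 9, 6].

[10; 3, 2, 1, 9, 6]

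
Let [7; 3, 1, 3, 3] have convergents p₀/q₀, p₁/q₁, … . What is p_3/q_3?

109/15

Using pₖ = aₖpₖ₋₁ + pₖ₋₂, qₖ = aₖqₖ₋₁ + qₖ₋₂ (with p₋₁=1, p₋₂=0, q₋₁=0, q₋₂=1):
  k=0: a=7, p=7, q=1
  k=1: a=3, p=22, q=3
  k=2: a=1, p=29, q=4
  k=3: a=3, p=109, q=15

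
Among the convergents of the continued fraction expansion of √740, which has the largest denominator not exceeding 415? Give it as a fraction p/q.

9249/340

√740 = [27; 4, 1, 12, 1, 4, 54, …] (period length 6).
Convergents:
  p_0/q_0 = 27/1
  p_1/q_1 = 109/4
  p_2/q_2 = 136/5
  p_3/q_3 = 1741/64
  p_4/q_4 = 1877/69
  p_5/q_5 = 9249/340
  p_6/q_6 = 501323/18429
q_5 = 340 ≤ 415 < 18429 = q_6, so the answer is 9249/340.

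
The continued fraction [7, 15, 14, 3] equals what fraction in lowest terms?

Fold from the inside: start with 3/1.
  14 + 1/3 = 43/3
  15 + 3/43 = 648/43
  7 + 43/648 = 4579/648

4579/648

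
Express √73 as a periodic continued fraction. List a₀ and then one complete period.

[8; 1, 1, 5, 5, 1, 1, 16]

a₀ = ⌊√73⌋ = 8.
With m₀=0, d₀=1 and mₖ₊₁ = dₖaₖ − mₖ, dₖ₊₁ = (n − mₖ₊₁²)/dₖ, aₖ₊₁ = ⌊(a₀+mₖ₊₁)/dₖ₊₁⌋:
  k=1: m=8, d=9, a=1
  k=2: m=1, d=8, a=1
  k=3: m=7, d=3, a=5
  k=4: m=8, d=3, a=5
  k=5: m=7, d=8, a=1
  k=6: m=1, d=9, a=1
  k=7: m=8, d=1, a=16
d=1 and a=2a₀=16 at k=7, so the next step gives (m, d) = (8, 9) again — its k=1 value — and the period has length 7.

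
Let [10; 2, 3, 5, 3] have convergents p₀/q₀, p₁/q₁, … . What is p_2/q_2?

73/7

Using pₖ = aₖpₖ₋₁ + pₖ₋₂, qₖ = aₖqₖ₋₁ + qₖ₋₂ (with p₋₁=1, p₋₂=0, q₋₁=0, q₋₂=1):
  k=0: a=10, p=10, q=1
  k=1: a=2, p=21, q=2
  k=2: a=3, p=73, q=7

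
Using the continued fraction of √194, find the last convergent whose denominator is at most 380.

5251/377

√194 = [13; 1, 12, 1, 26, …] (period length 4).
Convergents:
  p_0/q_0 = 13/1
  p_1/q_1 = 14/1
  p_2/q_2 = 181/13
  p_3/q_3 = 195/14
  p_4/q_4 = 5251/377
  p_5/q_5 = 5446/391
q_4 = 377 ≤ 380 < 391 = q_5, so the answer is 5251/377.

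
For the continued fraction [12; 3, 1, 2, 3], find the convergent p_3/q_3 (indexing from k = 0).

Using pₖ = aₖpₖ₋₁ + pₖ₋₂, qₖ = aₖqₖ₋₁ + qₖ₋₂ (with p₋₁=1, p₋₂=0, q₋₁=0, q₋₂=1):
  k=0: a=12, p=12, q=1
  k=1: a=3, p=37, q=3
  k=2: a=1, p=49, q=4
  k=3: a=2, p=135, q=11

135/11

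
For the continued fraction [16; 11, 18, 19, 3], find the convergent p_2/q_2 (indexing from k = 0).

Using pₖ = aₖpₖ₋₁ + pₖ₋₂, qₖ = aₖqₖ₋₁ + qₖ₋₂ (with p₋₁=1, p₋₂=0, q₋₁=0, q₋₂=1):
  k=0: a=16, p=16, q=1
  k=1: a=11, p=177, q=11
  k=2: a=18, p=3202, q=199

3202/199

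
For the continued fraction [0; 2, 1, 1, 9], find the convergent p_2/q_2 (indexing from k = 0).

1/3

Using pₖ = aₖpₖ₋₁ + pₖ₋₂, qₖ = aₖqₖ₋₁ + qₖ₋₂ (with p₋₁=1, p₋₂=0, q₋₁=0, q₋₂=1):
  k=0: a=0, p=0, q=1
  k=1: a=2, p=1, q=2
  k=2: a=1, p=1, q=3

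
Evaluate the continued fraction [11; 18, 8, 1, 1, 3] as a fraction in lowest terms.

12017/1087

Fold from the inside: start with 3/1.
  1 + 1/3 = 4/3
  1 + 3/4 = 7/4
  8 + 4/7 = 60/7
  18 + 7/60 = 1087/60
  11 + 60/1087 = 12017/1087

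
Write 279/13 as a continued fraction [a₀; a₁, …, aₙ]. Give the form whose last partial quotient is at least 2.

279 = 21×13 + 6
13 = 2×6 + 1
6 = 6×1 + 0  (stop)
So 279/13 = [21; 2, 6].

[21; 2, 6]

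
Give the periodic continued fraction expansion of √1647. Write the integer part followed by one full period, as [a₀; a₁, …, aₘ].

a₀ = ⌊√1647⌋ = 40.
With m₀=0, d₀=1 and mₖ₊₁ = dₖaₖ − mₖ, dₖ₊₁ = (n − mₖ₊₁²)/dₖ, aₖ₊₁ = ⌊(a₀+mₖ₊₁)/dₖ₊₁⌋:
  k=1: m=40, d=47, a=1
  k=2: m=7, d=34, a=1
  k=3: m=27, d=27, a=2
  k=4: m=27, d=34, a=1
  k=5: m=7, d=47, a=1
  k=6: m=40, d=1, a=80
d=1 and a=2a₀=80 at k=6, so the next step gives (m, d) = (40, 47) again — its k=1 value — and the period has length 6.

[40; 1, 1, 2, 1, 1, 80]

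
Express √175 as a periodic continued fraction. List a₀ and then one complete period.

a₀ = ⌊√175⌋ = 13.
With m₀=0, d₀=1 and mₖ₊₁ = dₖaₖ − mₖ, dₖ₊₁ = (n − mₖ₊₁²)/dₖ, aₖ₊₁ = ⌊(a₀+mₖ₊₁)/dₖ₊₁⌋:
  k=1: m=13, d=6, a=4
  k=2: m=11, d=9, a=2
  k=3: m=7, d=14, a=1
  k=4: m=7, d=9, a=2
  k=5: m=11, d=6, a=4
  k=6: m=13, d=1, a=26
d=1 and a=2a₀=26 at k=6, so the next step gives (m, d) = (13, 6) again — its k=1 value — and the period has length 6.

[13; 4, 2, 1, 2, 4, 26]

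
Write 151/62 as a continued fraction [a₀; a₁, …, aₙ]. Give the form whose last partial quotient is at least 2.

151 = 2*62 + 27
62 = 2*27 + 8
27 = 3*8 + 3
8 = 2*3 + 2
3 = 1*2 + 1
2 = 2*1 + 0  (stop)
So 151/62 = [2; 2, 3, 2, 1, 2].

[2; 2, 3, 2, 1, 2]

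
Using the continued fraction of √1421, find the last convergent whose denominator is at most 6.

113/3

√1421 = [37; 1, 2, 3, 2, 3, 2, 1, 74, …] (period length 8).
Convergents:
  p_0/q_0 = 37/1
  p_1/q_1 = 38/1
  p_2/q_2 = 113/3
  p_3/q_3 = 377/10
q_2 = 3 ≤ 6 < 10 = q_3, so the answer is 113/3.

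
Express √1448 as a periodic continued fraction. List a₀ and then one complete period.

a₀ = ⌊√1448⌋ = 38.
With m₀=0, d₀=1 and mₖ₊₁ = dₖaₖ − mₖ, dₖ₊₁ = (n − mₖ₊₁²)/dₖ, aₖ₊₁ = ⌊(a₀+mₖ₊₁)/dₖ₊₁⌋:
  k=1: m=38, d=4, a=19
  k=2: m=38, d=1, a=76
d=1 and a=2a₀=76 at k=2, so the next step gives (m, d) = (38, 4) again — its k=1 value — and the period has length 2.

[38; 19, 76]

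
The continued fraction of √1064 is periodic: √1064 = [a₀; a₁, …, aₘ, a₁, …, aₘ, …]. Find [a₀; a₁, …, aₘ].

a₀ = ⌊√1064⌋ = 32.
With m₀=0, d₀=1 and mₖ₊₁ = dₖaₖ − mₖ, dₖ₊₁ = (n − mₖ₊₁²)/dₖ, aₖ₊₁ = ⌊(a₀+mₖ₊₁)/dₖ₊₁⌋:
  k=1: m=32, d=40, a=1
  k=2: m=8, d=25, a=1
  k=3: m=17, d=31, a=1
  k=4: m=14, d=28, a=1
  k=5: m=14, d=31, a=1
  k=6: m=17, d=25, a=1
  k=7: m=8, d=40, a=1
  k=8: m=32, d=1, a=64
d=1 and a=2a₀=64 at k=8, so the next step gives (m, d) = (32, 40) again — its k=1 value — and the period has length 8.

[32; 1, 1, 1, 1, 1, 1, 1, 64]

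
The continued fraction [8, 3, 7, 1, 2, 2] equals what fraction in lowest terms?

Using pₖ = aₖpₖ₋₁ + pₖ₋₂ and qₖ = aₖqₖ₋₁ + qₖ₋₂:
  k=0: a=8, p=8, q=1
  k=1: a=3, p=25, q=3
  k=2: a=7, p=183, q=22
  k=3: a=1, p=208, q=25
  k=4: a=2, p=599, q=72
  k=5: a=2, p=1406, q=169

1406/169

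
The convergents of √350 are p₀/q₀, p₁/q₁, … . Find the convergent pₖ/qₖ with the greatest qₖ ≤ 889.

16482/881

√350 = [18; 1, 2, 2, 2, 1, 36, …] (period length 6).
Convergents:
  p_0/q_0 = 18/1
  p_1/q_1 = 19/1
  p_2/q_2 = 56/3
  p_3/q_3 = 131/7
  p_4/q_4 = 318/17
  p_5/q_5 = 449/24
  p_6/q_6 = 16482/881
  p_7/q_7 = 16931/905
q_6 = 881 ≤ 889 < 905 = q_7, so the answer is 16482/881.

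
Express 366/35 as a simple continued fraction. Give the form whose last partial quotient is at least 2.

[10; 2, 5, 3]

366 = 10·35 + 16
35 = 2·16 + 3
16 = 5·3 + 1
3 = 3·1 + 0  (stop)
So 366/35 = [10; 2, 5, 3].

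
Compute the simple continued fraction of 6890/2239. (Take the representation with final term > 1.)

[3; 12, 1, 16, 3, 3]

6890 = 3*2239 + 173
2239 = 12*173 + 163
173 = 1*163 + 10
163 = 16*10 + 3
10 = 3*3 + 1
3 = 3*1 + 0  (stop)
So 6890/2239 = [3; 12, 1, 16, 3, 3].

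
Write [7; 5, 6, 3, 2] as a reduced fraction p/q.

1633/227

Using pₖ = aₖpₖ₋₁ + pₖ₋₂ and qₖ = aₖqₖ₋₁ + qₖ₋₂:
  k=0: a=7, p=7, q=1
  k=1: a=5, p=36, q=5
  k=2: a=6, p=223, q=31
  k=3: a=3, p=705, q=98
  k=4: a=2, p=1633, q=227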